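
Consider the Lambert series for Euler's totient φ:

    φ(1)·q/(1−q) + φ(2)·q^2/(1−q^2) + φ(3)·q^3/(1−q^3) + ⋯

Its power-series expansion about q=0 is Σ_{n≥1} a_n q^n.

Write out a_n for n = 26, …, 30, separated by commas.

q^26  k|26↦φ(k): 1:1 2:1 13:12 26:12  a_26=26
q^27  k|27↦φ(k): 1:1 3:2 9:6 27:18  a_27=27
d|28:{28,14,7,4,2,1}  Σφ=12+6+6+2+1+1=28
d|29:{29,1}  Σφ=28+1=29
q^30  k|30↦φ(k): 1:1 2:1 3:2 5:4 6:2 10:4 15:8 30:8  a_30=30

26, 27, 28, 29, 30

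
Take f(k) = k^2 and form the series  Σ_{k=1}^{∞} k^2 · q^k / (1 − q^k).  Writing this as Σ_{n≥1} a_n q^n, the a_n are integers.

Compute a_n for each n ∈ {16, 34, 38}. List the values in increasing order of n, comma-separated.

341, 1450, 1810

q^16  k|16↦f(k): 16:256 8:64 4:16 2:4 1:1  a_16=341
d|34:{1,2,17,34}  Σf=1+4+289+1156=1450
[q^38] f(38)=1444,f(19)=361,f(2)=4,f(1)=1 ⇒ 1810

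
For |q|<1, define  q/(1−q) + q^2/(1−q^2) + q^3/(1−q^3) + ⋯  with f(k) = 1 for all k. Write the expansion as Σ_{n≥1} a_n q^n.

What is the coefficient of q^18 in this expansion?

n=18: 1·18 2·9 3·6 6·3 9·2 18·1  f→[1+1+1+1+1+1]=6

a_18 = 6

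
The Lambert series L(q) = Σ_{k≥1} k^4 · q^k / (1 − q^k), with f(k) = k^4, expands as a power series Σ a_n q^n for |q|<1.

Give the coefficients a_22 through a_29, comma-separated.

248914, 279842, 358258, 391251, 485554, 538084, 655746, 707282

n=22: 22·1 11·2 2·11 1·22  f→[234256+14641+16+1]=248914
q^23  k|23↦f(k): 23:279841 1:1  a_23=279842
n=24: 1·24 2·12 3·8 4·6 6·4 8·3 12·2 24·1  f→[1+16+81+256+1296+4096+20736+331776]=358258
[q^25] f(25)=390625,f(5)=625,f(1)=1 ⇒ 391251
q^26  k|26↦f(k): 26:456976 13:28561 2:16 1:1  a_26=485554
d|27:{27,9,3,1}  Σf=531441+6561+81+1=538084
q^28  k|28↦f(k): 28:614656 14:38416 7:2401 4:256 2:16 1:1  a_28=655746
d|29:{29,1}  Σf=707281+1=707282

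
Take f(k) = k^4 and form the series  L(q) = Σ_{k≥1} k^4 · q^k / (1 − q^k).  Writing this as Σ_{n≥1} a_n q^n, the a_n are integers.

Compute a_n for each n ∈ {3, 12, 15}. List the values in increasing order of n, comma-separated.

82, 22386, 51332

n=3: 3·1 1·3  f→[81+1]=82
[q^12] f(1)=1,f(2)=16,f(3)=81,f(4)=256,f(6)=1296,f(12)=20736 ⇒ 22386
n=15: 1·15 3·5 5·3 15·1  f→[1+81+625+50625]=51332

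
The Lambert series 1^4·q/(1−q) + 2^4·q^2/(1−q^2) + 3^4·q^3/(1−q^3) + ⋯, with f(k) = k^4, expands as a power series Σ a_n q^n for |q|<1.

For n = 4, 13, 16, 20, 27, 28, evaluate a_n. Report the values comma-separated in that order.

273, 28562, 69905, 170898, 538084, 655746

d|4:{1,2,4}  Σf=1+16+256=273
n=13: 1·13 13·1  f→[1+28561]=28562
[q^16] f(1)=1,f(2)=16,f(4)=256,f(8)=4096,f(16)=65536 ⇒ 69905
[q^20] f(1)=1,f(2)=16,f(4)=256,f(5)=625,f(10)=10000,f(20)=160000 ⇒ 170898
[q^27] f(27)=531441,f(9)=6561,f(3)=81,f(1)=1 ⇒ 538084
n=28: 1·28 2·14 4·7 7·4 14·2 28·1  f→[1+16+256+2401+38416+614656]=655746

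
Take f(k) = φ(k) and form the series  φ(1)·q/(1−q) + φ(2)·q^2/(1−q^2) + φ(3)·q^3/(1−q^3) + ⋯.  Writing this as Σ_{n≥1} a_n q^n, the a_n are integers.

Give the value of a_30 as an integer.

d|30:{30,15,10,6,5,3,2,1}  Σφ=8+8+4+2+4+2+1+1=30

a_30 = 30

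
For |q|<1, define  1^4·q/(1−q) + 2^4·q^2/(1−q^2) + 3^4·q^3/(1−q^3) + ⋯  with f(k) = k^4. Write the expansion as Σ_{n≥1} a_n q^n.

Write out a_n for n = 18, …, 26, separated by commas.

112931, 130322, 170898, 196964, 248914, 279842, 358258, 391251, 485554

n=18: 1·18 2·9 3·6 6·3 9·2 18·1  f→[1+16+81+1296+6561+104976]=112931
q^19  k|19↦f(k): 19:130321 1:1  a_19=130322
q^20  k|20↦f(k): 20:160000 10:10000 5:625 4:256 2:16 1:1  a_20=170898
n=21: 1·21 3·7 7·3 21·1  f→[1+81+2401+194481]=196964
q^22  k|22↦f(k): 22:234256 11:14641 2:16 1:1  a_22=248914
[q^23] f(23)=279841,f(1)=1 ⇒ 279842
q^24  k|24↦f(k): 24:331776 12:20736 8:4096 6:1296 4:256 3:81 2:16 1:1  a_24=358258
[q^25] f(1)=1,f(5)=625,f(25)=390625 ⇒ 391251
[q^26] f(1)=1,f(2)=16,f(13)=28561,f(26)=456976 ⇒ 485554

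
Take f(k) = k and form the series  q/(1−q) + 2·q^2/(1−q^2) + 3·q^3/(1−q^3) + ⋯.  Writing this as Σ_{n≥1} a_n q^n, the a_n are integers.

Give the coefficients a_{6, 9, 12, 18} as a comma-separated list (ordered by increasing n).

12, 13, 28, 39

[q^6] f(1)=1,f(2)=2,f(3)=3,f(6)=6 ⇒ 12
n=9: 9·1 3·3 1·9  f→[9+3+1]=13
n=12: 12·1 6·2 4·3 3·4 2·6 1·12  f→[12+6+4+3+2+1]=28
[q^18] f(18)=18,f(9)=9,f(6)=6,f(3)=3,f(2)=2,f(1)=1 ⇒ 39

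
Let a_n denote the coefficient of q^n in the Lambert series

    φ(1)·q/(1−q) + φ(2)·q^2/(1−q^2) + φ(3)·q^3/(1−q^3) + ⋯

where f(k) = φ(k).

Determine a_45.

n=45: 1·45 3·15 5·9 9·5 15·3 45·1  φ→[1+2+4+6+8+24]=45

a_45 = 45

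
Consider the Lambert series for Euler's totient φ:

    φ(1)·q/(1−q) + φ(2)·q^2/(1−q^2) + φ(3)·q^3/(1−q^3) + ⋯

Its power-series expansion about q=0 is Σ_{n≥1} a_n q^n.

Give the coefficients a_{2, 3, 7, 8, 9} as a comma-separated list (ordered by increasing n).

[q^2] φ(2)=1,φ(1)=1 ⇒ 2
d|3:{1,3}  Σφ=1+2=3
n=7: 7·1 1·7  φ→[6+1]=7
n=8: 1·8 2·4 4·2 8·1  φ→[1+1+2+4]=8
n=9: 1·9 3·3 9·1  φ→[1+2+6]=9

2, 3, 7, 8, 9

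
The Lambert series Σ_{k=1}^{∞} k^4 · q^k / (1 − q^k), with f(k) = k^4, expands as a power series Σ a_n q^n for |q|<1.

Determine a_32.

a_32 = 1118481

[q^32] f(32)=1048576,f(16)=65536,f(8)=4096,f(4)=256,f(2)=16,f(1)=1 ⇒ 1118481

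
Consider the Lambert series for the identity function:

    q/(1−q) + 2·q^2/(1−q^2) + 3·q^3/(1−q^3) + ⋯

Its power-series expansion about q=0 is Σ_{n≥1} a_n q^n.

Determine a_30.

a_30 = 72

n=30: 1·30 2·15 3·10 5·6 6·5 10·3 15·2 30·1  f→[1+2+3+5+6+10+15+30]=72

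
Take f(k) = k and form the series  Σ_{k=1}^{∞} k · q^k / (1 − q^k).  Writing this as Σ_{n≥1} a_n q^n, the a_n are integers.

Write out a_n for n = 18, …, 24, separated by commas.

q^18  k|18↦f(k): 1:1 2:2 3:3 6:6 9:9 18:18  a_18=39
[q^19] f(1)=1,f(19)=19 ⇒ 20
d|20:{20,10,5,4,2,1}  Σf=20+10+5+4+2+1=42
[q^21] f(21)=21,f(7)=7,f(3)=3,f(1)=1 ⇒ 32
[q^22] f(1)=1,f(2)=2,f(11)=11,f(22)=22 ⇒ 36
n=23: 23·1 1·23  f→[23+1]=24
[q^24] f(24)=24,f(12)=12,f(8)=8,f(6)=6,f(4)=4,f(3)=3,f(2)=2,f(1)=1 ⇒ 60

39, 20, 42, 32, 36, 24, 60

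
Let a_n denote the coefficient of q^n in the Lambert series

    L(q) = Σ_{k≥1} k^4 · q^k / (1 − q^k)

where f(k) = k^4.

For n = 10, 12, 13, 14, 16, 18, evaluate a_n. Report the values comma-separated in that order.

10642, 22386, 28562, 40834, 69905, 112931

n=10: 1·10 2·5 5·2 10·1  f→[1+16+625+10000]=10642
q^12  k|12↦f(k): 1:1 2:16 3:81 4:256 6:1296 12:20736  a_12=22386
q^13  k|13↦f(k): 1:1 13:28561  a_13=28562
q^14  k|14↦f(k): 1:1 2:16 7:2401 14:38416  a_14=40834
[q^16] f(1)=1,f(2)=16,f(4)=256,f(8)=4096,f(16)=65536 ⇒ 69905
[q^18] f(1)=1,f(2)=16,f(3)=81,f(6)=1296,f(9)=6561,f(18)=104976 ⇒ 112931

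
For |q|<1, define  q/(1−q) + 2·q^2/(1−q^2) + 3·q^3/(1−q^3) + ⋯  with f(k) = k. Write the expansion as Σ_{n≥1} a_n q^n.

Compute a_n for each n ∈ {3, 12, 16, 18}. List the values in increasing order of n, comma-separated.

4, 28, 31, 39

[q^3] f(1)=1,f(3)=3 ⇒ 4
d|12:{1,2,3,4,6,12}  Σf=1+2+3+4+6+12=28
d|16:{16,8,4,2,1}  Σf=16+8+4+2+1=31
n=18: 1·18 2·9 3·6 6·3 9·2 18·1  f→[1+2+3+6+9+18]=39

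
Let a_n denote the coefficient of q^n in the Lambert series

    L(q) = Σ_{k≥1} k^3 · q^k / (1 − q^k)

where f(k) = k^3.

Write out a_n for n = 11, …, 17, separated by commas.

1332, 2044, 2198, 3096, 3528, 4681, 4914

[q^11] f(1)=1,f(11)=1331 ⇒ 1332
d|12:{12,6,4,3,2,1}  Σf=1728+216+64+27+8+1=2044
[q^13] f(13)=2197,f(1)=1 ⇒ 2198
[q^14] f(14)=2744,f(7)=343,f(2)=8,f(1)=1 ⇒ 3096
q^15  k|15↦f(k): 1:1 3:27 5:125 15:3375  a_15=3528
[q^16] f(1)=1,f(2)=8,f(4)=64,f(8)=512,f(16)=4096 ⇒ 4681
d|17:{1,17}  Σf=1+4913=4914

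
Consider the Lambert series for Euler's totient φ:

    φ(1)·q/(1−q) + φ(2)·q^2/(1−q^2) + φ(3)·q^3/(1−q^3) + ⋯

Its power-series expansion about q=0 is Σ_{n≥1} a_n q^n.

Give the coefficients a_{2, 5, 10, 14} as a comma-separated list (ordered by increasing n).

n=2: 1·2 2·1  φ→[1+1]=2
[q^5] φ(1)=1,φ(5)=4 ⇒ 5
d|10:{10,5,2,1}  Σφ=4+4+1+1=10
d|14:{1,2,7,14}  Σφ=1+1+6+6=14

2, 5, 10, 14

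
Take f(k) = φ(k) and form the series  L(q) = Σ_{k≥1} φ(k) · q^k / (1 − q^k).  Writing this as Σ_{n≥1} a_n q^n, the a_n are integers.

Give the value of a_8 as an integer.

[q^8] φ(1)=1,φ(2)=1,φ(4)=2,φ(8)=4 ⇒ 8

a_8 = 8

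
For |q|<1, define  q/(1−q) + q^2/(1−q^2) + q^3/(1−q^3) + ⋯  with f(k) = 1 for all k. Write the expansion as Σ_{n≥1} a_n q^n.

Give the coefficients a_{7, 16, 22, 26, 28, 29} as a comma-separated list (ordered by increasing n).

n=7: 1·7 7·1  f→[1+1]=2
n=16: 16·1 8·2 4·4 2·8 1·16  f→[1+1+1+1+1]=5
n=22: 1·22 2·11 11·2 22·1  f→[1+1+1+1]=4
n=26: 1·26 2·13 13·2 26·1  f→[1+1+1+1]=4
[q^28] f(1)=1,f(2)=1,f(4)=1,f(7)=1,f(14)=1,f(28)=1 ⇒ 6
q^29  k|29↦f(k): 29:1 1:1  a_29=2

2, 5, 4, 4, 6, 2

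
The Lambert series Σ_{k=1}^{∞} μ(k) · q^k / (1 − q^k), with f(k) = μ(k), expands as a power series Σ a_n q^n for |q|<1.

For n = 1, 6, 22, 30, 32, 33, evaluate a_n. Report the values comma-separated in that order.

1, 0, 0, 0, 0, 0

q^1  k|1↦μ(k): 1:1  a_1=1
[q^6] μ(6)=1,μ(3)=-1,μ(2)=-1,μ(1)=1 ⇒ 0
q^22  k|22↦μ(k): 22:1 11:-1 2:-1 1:1  a_22=0
n=30: 30·1 15·2 10·3 6·5 5·6 3·10 2·15 1·30  μ→[(-1)+1+1+1+(-1)+(-1)+(-1)+1]=0
n=32: 32·1 16·2 8·4 4·8 2·16 1·32  μ→[0+0+0+0+(-1)+1]=0
[q^33] μ(33)=1,μ(11)=-1,μ(3)=-1,μ(1)=1 ⇒ 0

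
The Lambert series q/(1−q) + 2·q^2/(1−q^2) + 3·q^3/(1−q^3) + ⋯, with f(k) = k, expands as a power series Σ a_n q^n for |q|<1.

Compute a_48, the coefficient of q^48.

a_48 = 124

d|48:{48,24,16,12,8,6,4,3,2,1}  Σf=48+24+16+12+8+6+4+3+2+1=124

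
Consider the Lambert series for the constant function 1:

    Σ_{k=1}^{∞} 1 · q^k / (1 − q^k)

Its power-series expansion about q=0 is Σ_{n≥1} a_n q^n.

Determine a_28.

n=28: 1·28 2·14 4·7 7·4 14·2 28·1  f→[1+1+1+1+1+1]=6

a_28 = 6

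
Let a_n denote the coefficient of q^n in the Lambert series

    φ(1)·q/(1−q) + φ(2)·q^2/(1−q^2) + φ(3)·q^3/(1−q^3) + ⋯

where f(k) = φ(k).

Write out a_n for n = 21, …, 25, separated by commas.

[q^21] φ(1)=1,φ(3)=2,φ(7)=6,φ(21)=12 ⇒ 21
n=22: 22·1 11·2 2·11 1·22  φ→[10+10+1+1]=22
n=23: 23·1 1·23  φ→[22+1]=23
[q^24] φ(1)=1,φ(2)=1,φ(3)=2,φ(4)=2,φ(6)=2,φ(8)=4,φ(12)=4,φ(24)=8 ⇒ 24
[q^25] φ(25)=20,φ(5)=4,φ(1)=1 ⇒ 25

21, 22, 23, 24, 25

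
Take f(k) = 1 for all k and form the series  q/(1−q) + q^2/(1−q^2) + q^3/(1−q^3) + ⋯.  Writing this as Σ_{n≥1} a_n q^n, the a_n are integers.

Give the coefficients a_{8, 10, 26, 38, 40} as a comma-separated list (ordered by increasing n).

d|8:{8,4,2,1}  Σf=1+1+1+1=4
[q^10] f(1)=1,f(2)=1,f(5)=1,f(10)=1 ⇒ 4
q^26  k|26↦f(k): 1:1 2:1 13:1 26:1  a_26=4
d|38:{1,2,19,38}  Σf=1+1+1+1=4
q^40  k|40↦f(k): 1:1 2:1 4:1 5:1 8:1 10:1 20:1 40:1  a_40=8

4, 4, 4, 4, 8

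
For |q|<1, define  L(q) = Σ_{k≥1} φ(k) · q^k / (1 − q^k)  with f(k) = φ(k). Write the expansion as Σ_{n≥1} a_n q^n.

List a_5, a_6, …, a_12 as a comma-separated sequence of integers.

d|5:{5,1}  Σφ=4+1=5
d|6:{6,3,2,1}  Σφ=2+2+1+1=6
q^7  k|7↦φ(k): 1:1 7:6  a_7=7
[q^8] φ(8)=4,φ(4)=2,φ(2)=1,φ(1)=1 ⇒ 8
[q^9] φ(9)=6,φ(3)=2,φ(1)=1 ⇒ 9
n=10: 10·1 5·2 2·5 1·10  φ→[4+4+1+1]=10
n=11: 11·1 1·11  φ→[10+1]=11
q^12  k|12↦φ(k): 12:4 6:2 4:2 3:2 2:1 1:1  a_12=12

5, 6, 7, 8, 9, 10, 11, 12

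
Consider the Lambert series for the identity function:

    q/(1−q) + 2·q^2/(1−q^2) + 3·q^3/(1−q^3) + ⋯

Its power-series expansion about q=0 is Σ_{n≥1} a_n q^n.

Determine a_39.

a_39 = 56

d|39:{1,3,13,39}  Σf=1+3+13+39=56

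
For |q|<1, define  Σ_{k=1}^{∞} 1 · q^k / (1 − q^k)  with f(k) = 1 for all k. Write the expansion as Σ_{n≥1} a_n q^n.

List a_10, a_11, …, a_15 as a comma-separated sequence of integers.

q^10  k|10↦f(k): 10:1 5:1 2:1 1:1  a_10=4
q^11  k|11↦f(k): 11:1 1:1  a_11=2
q^12  k|12↦f(k): 1:1 2:1 3:1 4:1 6:1 12:1  a_12=6
d|13:{13,1}  Σf=1+1=2
[q^14] f(1)=1,f(2)=1,f(7)=1,f(14)=1 ⇒ 4
n=15: 15·1 5·3 3·5 1·15  f→[1+1+1+1]=4

4, 2, 6, 2, 4, 4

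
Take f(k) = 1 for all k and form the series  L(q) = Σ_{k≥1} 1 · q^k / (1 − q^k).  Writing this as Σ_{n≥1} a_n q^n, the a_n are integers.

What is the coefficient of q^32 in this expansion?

a_32 = 6

[q^32] f(1)=1,f(2)=1,f(4)=1,f(8)=1,f(16)=1,f(32)=1 ⇒ 6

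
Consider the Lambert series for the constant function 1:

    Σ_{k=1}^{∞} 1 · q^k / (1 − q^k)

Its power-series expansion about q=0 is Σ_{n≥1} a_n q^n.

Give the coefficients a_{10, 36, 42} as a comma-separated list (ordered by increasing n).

4, 9, 8

q^10  k|10↦f(k): 1:1 2:1 5:1 10:1  a_10=4
q^36  k|36↦f(k): 1:1 2:1 3:1 4:1 6:1 9:1 12:1 18:1 36:1  a_36=9
q^42  k|42↦f(k): 42:1 21:1 14:1 7:1 6:1 3:1 2:1 1:1  a_42=8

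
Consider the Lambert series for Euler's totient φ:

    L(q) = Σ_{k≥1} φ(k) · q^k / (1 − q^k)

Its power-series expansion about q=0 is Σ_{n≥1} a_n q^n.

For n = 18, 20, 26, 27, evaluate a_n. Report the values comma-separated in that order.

d|18:{1,2,3,6,9,18}  Σφ=1+1+2+2+6+6=18
n=20: 1·20 2·10 4·5 5·4 10·2 20·1  φ→[1+1+2+4+4+8]=20
d|26:{1,2,13,26}  Σφ=1+1+12+12=26
n=27: 1·27 3·9 9·3 27·1  φ→[1+2+6+18]=27

18, 20, 26, 27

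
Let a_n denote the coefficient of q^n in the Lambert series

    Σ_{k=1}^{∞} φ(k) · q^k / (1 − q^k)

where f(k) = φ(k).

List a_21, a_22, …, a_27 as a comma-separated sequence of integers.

d|21:{1,3,7,21}  Σφ=1+2+6+12=21
d|22:{1,2,11,22}  Σφ=1+1+10+10=22
[q^23] φ(1)=1,φ(23)=22 ⇒ 23
d|24:{1,2,3,4,6,8,12,24}  Σφ=1+1+2+2+2+4+4+8=24
q^25  k|25↦φ(k): 25:20 5:4 1:1  a_25=25
q^26  k|26↦φ(k): 26:12 13:12 2:1 1:1  a_26=26
[q^27] φ(1)=1,φ(3)=2,φ(9)=6,φ(27)=18 ⇒ 27

21, 22, 23, 24, 25, 26, 27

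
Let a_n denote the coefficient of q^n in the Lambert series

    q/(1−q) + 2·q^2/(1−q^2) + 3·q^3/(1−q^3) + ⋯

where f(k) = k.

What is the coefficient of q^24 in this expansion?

a_24 = 60

q^24  k|24↦f(k): 1:1 2:2 3:3 4:4 6:6 8:8 12:12 24:24  a_24=60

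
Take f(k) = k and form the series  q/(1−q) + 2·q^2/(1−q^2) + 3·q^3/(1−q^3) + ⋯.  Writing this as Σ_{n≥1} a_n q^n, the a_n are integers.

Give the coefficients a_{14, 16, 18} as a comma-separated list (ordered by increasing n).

24, 31, 39

[q^14] f(14)=14,f(7)=7,f(2)=2,f(1)=1 ⇒ 24
[q^16] f(16)=16,f(8)=8,f(4)=4,f(2)=2,f(1)=1 ⇒ 31
[q^18] f(18)=18,f(9)=9,f(6)=6,f(3)=3,f(2)=2,f(1)=1 ⇒ 39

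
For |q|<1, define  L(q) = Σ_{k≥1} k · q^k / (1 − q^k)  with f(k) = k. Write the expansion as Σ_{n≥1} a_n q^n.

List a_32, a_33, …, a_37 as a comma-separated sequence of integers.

63, 48, 54, 48, 91, 38

d|32:{1,2,4,8,16,32}  Σf=1+2+4+8+16+32=63
q^33  k|33↦f(k): 1:1 3:3 11:11 33:33  a_33=48
n=34: 1·34 2·17 17·2 34·1  f→[1+2+17+34]=54
d|35:{35,7,5,1}  Σf=35+7+5+1=48
d|36:{1,2,3,4,6,9,12,18,36}  Σf=1+2+3+4+6+9+12+18+36=91
d|37:{1,37}  Σf=1+37=38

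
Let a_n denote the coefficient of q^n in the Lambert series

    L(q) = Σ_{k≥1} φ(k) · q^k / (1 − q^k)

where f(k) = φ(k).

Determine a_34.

[q^34] φ(34)=16,φ(17)=16,φ(2)=1,φ(1)=1 ⇒ 34

a_34 = 34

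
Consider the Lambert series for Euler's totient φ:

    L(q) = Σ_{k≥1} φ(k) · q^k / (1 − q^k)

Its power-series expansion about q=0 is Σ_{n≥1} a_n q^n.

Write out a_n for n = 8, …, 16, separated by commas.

d|8:{8,4,2,1}  Σφ=4+2+1+1=8
[q^9] φ(1)=1,φ(3)=2,φ(9)=6 ⇒ 9
q^10  k|10↦φ(k): 1:1 2:1 5:4 10:4  a_10=10
n=11: 1·11 11·1  φ→[1+10]=11
d|12:{1,2,3,4,6,12}  Σφ=1+1+2+2+2+4=12
q^13  k|13↦φ(k): 1:1 13:12  a_13=13
q^14  k|14↦φ(k): 14:6 7:6 2:1 1:1  a_14=14
d|15:{1,3,5,15}  Σφ=1+2+4+8=15
[q^16] φ(16)=8,φ(8)=4,φ(4)=2,φ(2)=1,φ(1)=1 ⇒ 16

8, 9, 10, 11, 12, 13, 14, 15, 16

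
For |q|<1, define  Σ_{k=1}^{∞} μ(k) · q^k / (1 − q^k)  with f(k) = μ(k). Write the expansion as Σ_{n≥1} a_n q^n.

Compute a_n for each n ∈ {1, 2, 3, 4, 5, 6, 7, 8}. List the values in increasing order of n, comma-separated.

n=1: 1·1  μ→[1]=1
d|2:{2,1}  Σμ=(-1)+1=0
n=3: 1·3 3·1  μ→[1+(-1)]=0
n=4: 4·1 2·2 1·4  μ→[0+(-1)+1]=0
q^5  k|5↦μ(k): 1:1 5:-1  a_5=0
n=6: 1·6 2·3 3·2 6·1  μ→[1+(-1)+(-1)+1]=0
n=7: 1·7 7·1  μ→[1+(-1)]=0
[q^8] μ(8)=0,μ(4)=0,μ(2)=-1,μ(1)=1 ⇒ 0

1, 0, 0, 0, 0, 0, 0, 0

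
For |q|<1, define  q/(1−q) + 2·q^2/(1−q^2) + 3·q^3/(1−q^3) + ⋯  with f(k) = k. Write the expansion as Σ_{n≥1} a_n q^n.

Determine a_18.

a_18 = 39

[q^18] f(1)=1,f(2)=2,f(3)=3,f(6)=6,f(9)=9,f(18)=18 ⇒ 39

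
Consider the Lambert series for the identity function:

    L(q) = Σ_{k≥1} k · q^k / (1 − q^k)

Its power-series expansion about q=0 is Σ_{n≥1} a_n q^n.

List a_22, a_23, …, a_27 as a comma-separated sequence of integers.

36, 24, 60, 31, 42, 40

q^22  k|22↦f(k): 1:1 2:2 11:11 22:22  a_22=36
n=23: 1·23 23·1  f→[1+23]=24
q^24  k|24↦f(k): 1:1 2:2 3:3 4:4 6:6 8:8 12:12 24:24  a_24=60
n=25: 1·25 5·5 25·1  f→[1+5+25]=31
n=26: 26·1 13·2 2·13 1·26  f→[26+13+2+1]=42
q^27  k|27↦f(k): 1:1 3:3 9:9 27:27  a_27=40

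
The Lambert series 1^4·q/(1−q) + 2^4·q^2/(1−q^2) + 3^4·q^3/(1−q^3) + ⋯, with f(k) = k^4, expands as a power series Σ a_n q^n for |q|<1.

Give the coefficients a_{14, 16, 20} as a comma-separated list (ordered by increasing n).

[q^14] f(14)=38416,f(7)=2401,f(2)=16,f(1)=1 ⇒ 40834
q^16  k|16↦f(k): 16:65536 8:4096 4:256 2:16 1:1  a_16=69905
[q^20] f(1)=1,f(2)=16,f(4)=256,f(5)=625,f(10)=10000,f(20)=160000 ⇒ 170898

40834, 69905, 170898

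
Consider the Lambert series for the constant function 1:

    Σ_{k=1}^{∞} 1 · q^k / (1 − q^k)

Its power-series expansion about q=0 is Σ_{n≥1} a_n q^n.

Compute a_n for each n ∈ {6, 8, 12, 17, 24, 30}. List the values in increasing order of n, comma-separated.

4, 4, 6, 2, 8, 8

d|6:{6,3,2,1}  Σf=1+1+1+1=4
n=8: 8·1 4·2 2·4 1·8  f→[1+1+1+1]=4
[q^12] f(12)=1,f(6)=1,f(4)=1,f(3)=1,f(2)=1,f(1)=1 ⇒ 6
[q^17] f(17)=1,f(1)=1 ⇒ 2
q^24  k|24↦f(k): 1:1 2:1 3:1 4:1 6:1 8:1 12:1 24:1  a_24=8
d|30:{1,2,3,5,6,10,15,30}  Σf=1+1+1+1+1+1+1+1=8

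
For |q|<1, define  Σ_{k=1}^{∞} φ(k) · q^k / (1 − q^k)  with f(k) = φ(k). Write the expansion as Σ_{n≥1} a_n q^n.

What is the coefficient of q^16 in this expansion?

q^16  k|16↦φ(k): 16:8 8:4 4:2 2:1 1:1  a_16=16

a_16 = 16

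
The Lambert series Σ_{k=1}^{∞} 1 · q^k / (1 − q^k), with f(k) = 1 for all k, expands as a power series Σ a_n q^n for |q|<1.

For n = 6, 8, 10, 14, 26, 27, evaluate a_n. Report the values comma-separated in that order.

4, 4, 4, 4, 4, 4

n=6: 6·1 3·2 2·3 1·6  f→[1+1+1+1]=4
d|8:{1,2,4,8}  Σf=1+1+1+1=4
[q^10] f(10)=1,f(5)=1,f(2)=1,f(1)=1 ⇒ 4
q^14  k|14↦f(k): 1:1 2:1 7:1 14:1  a_14=4
[q^26] f(26)=1,f(13)=1,f(2)=1,f(1)=1 ⇒ 4
d|27:{1,3,9,27}  Σf=1+1+1+1=4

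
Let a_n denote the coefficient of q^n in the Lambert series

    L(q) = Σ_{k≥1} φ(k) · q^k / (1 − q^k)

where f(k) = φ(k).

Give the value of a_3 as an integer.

q^3  k|3↦φ(k): 3:2 1:1  a_3=3

a_3 = 3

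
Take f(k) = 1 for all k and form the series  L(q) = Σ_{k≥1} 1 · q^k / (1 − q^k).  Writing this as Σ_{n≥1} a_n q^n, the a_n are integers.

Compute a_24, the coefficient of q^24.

a_24 = 8

n=24: 1·24 2·12 3·8 4·6 6·4 8·3 12·2 24·1  f→[1+1+1+1+1+1+1+1]=8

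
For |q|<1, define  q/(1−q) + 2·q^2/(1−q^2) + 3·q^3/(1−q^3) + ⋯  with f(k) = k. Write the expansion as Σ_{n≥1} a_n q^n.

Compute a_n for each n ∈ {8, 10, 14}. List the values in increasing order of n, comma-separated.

15, 18, 24

q^8  k|8↦f(k): 8:8 4:4 2:2 1:1  a_8=15
d|10:{10,5,2,1}  Σf=10+5+2+1=18
n=14: 1·14 2·7 7·2 14·1  f→[1+2+7+14]=24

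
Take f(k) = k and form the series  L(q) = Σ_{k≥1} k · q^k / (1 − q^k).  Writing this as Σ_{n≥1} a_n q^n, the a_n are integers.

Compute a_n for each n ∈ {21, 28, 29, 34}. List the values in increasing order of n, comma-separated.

q^21  k|21↦f(k): 21:21 7:7 3:3 1:1  a_21=32
[q^28] f(1)=1,f(2)=2,f(4)=4,f(7)=7,f(14)=14,f(28)=28 ⇒ 56
d|29:{29,1}  Σf=29+1=30
n=34: 1·34 2·17 17·2 34·1  f→[1+2+17+34]=54

32, 56, 30, 54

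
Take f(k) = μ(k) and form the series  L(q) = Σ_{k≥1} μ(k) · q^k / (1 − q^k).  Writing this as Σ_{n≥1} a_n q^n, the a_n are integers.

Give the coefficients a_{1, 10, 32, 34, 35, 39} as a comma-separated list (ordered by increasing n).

1, 0, 0, 0, 0, 0

d|1:{1}  Σμ=1=1
q^10  k|10↦μ(k): 10:1 5:-1 2:-1 1:1  a_10=0
d|32:{1,2,4,8,16,32}  Σμ=1+(-1)+0+0+0+0=0
[q^34] μ(34)=1,μ(17)=-1,μ(2)=-1,μ(1)=1 ⇒ 0
d|35:{35,7,5,1}  Σμ=1+(-1)+(-1)+1=0
[q^39] μ(1)=1,μ(3)=-1,μ(13)=-1,μ(39)=1 ⇒ 0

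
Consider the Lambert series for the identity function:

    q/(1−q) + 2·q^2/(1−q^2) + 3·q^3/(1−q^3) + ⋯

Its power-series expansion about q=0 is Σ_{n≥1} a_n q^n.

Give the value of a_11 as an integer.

q^11  k|11↦f(k): 11:11 1:1  a_11=12

a_11 = 12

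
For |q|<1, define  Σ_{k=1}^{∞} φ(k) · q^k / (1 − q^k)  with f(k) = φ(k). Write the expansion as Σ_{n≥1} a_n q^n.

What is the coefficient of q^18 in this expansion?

[q^18] φ(18)=6,φ(9)=6,φ(6)=2,φ(3)=2,φ(2)=1,φ(1)=1 ⇒ 18

a_18 = 18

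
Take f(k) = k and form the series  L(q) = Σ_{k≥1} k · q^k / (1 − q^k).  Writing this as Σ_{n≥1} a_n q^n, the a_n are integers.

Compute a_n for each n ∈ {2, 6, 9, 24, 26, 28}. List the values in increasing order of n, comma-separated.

3, 12, 13, 60, 42, 56

n=2: 2·1 1·2  f→[2+1]=3
[q^6] f(1)=1,f(2)=2,f(3)=3,f(6)=6 ⇒ 12
q^9  k|9↦f(k): 1:1 3:3 9:9  a_9=13
d|24:{24,12,8,6,4,3,2,1}  Σf=24+12+8+6+4+3+2+1=60
n=26: 26·1 13·2 2·13 1·26  f→[26+13+2+1]=42
n=28: 1·28 2·14 4·7 7·4 14·2 28·1  f→[1+2+4+7+14+28]=56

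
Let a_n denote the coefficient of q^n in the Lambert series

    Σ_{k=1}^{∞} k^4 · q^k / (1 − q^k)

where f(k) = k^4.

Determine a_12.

[q^12] f(1)=1,f(2)=16,f(3)=81,f(4)=256,f(6)=1296,f(12)=20736 ⇒ 22386

a_12 = 22386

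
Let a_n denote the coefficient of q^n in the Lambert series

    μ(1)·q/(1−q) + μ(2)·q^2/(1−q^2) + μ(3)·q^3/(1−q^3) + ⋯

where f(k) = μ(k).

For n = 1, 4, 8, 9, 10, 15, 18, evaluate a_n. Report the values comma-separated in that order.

1, 0, 0, 0, 0, 0, 0

n=1: 1·1  μ→[1]=1
[q^4] μ(4)=0,μ(2)=-1,μ(1)=1 ⇒ 0
d|8:{1,2,4,8}  Σμ=1+(-1)+0+0=0
[q^9] μ(9)=0,μ(3)=-1,μ(1)=1 ⇒ 0
d|10:{10,5,2,1}  Σμ=1+(-1)+(-1)+1=0
[q^15] μ(1)=1,μ(3)=-1,μ(5)=-1,μ(15)=1 ⇒ 0
q^18  k|18↦μ(k): 18:0 9:0 6:1 3:-1 2:-1 1:1  a_18=0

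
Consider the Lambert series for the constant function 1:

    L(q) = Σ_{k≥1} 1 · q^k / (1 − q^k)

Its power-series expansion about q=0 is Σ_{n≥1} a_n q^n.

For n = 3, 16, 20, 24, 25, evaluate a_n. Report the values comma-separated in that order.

2, 5, 6, 8, 3

d|3:{1,3}  Σf=1+1=2
d|16:{16,8,4,2,1}  Σf=1+1+1+1+1=5
n=20: 20·1 10·2 5·4 4·5 2·10 1·20  f→[1+1+1+1+1+1]=6
[q^24] f(1)=1,f(2)=1,f(3)=1,f(4)=1,f(6)=1,f(8)=1,f(12)=1,f(24)=1 ⇒ 8
d|25:{25,5,1}  Σf=1+1+1=3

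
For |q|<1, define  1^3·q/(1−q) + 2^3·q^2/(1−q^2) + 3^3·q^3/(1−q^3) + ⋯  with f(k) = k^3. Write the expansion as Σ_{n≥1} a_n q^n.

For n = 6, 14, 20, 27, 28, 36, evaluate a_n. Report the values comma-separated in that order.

n=6: 6·1 3·2 2·3 1·6  f→[216+27+8+1]=252
q^14  k|14↦f(k): 14:2744 7:343 2:8 1:1  a_14=3096
q^20  k|20↦f(k): 20:8000 10:1000 5:125 4:64 2:8 1:1  a_20=9198
q^27  k|27↦f(k): 1:1 3:27 9:729 27:19683  a_27=20440
n=28: 1·28 2·14 4·7 7·4 14·2 28·1  f→[1+8+64+343+2744+21952]=25112
q^36  k|36↦f(k): 36:46656 18:5832 12:1728 9:729 6:216 4:64 3:27 2:8 1:1  a_36=55261

252, 3096, 9198, 20440, 25112, 55261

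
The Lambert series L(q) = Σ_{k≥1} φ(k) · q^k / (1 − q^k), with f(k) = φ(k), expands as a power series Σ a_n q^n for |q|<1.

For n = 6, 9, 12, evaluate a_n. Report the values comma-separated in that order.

q^6  k|6↦φ(k): 1:1 2:1 3:2 6:2  a_6=6
d|9:{9,3,1}  Σφ=6+2+1=9
[q^12] φ(1)=1,φ(2)=1,φ(3)=2,φ(4)=2,φ(6)=2,φ(12)=4 ⇒ 12

6, 9, 12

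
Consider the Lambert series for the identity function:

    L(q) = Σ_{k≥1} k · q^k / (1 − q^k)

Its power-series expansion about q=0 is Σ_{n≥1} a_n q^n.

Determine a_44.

n=44: 1·44 2·22 4·11 11·4 22·2 44·1  f→[1+2+4+11+22+44]=84

a_44 = 84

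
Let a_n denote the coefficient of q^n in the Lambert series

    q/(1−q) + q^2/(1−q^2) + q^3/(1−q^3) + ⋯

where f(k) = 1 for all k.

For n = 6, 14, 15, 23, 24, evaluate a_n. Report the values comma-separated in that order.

4, 4, 4, 2, 8

[q^6] f(6)=1,f(3)=1,f(2)=1,f(1)=1 ⇒ 4
[q^14] f(1)=1,f(2)=1,f(7)=1,f(14)=1 ⇒ 4
q^15  k|15↦f(k): 15:1 5:1 3:1 1:1  a_15=4
d|23:{23,1}  Σf=1+1=2
q^24  k|24↦f(k): 1:1 2:1 3:1 4:1 6:1 8:1 12:1 24:1  a_24=8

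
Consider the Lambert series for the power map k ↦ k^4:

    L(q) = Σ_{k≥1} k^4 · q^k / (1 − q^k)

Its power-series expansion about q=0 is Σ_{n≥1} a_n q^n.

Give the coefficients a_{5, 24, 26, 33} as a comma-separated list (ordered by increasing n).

626, 358258, 485554, 1200644

n=5: 1·5 5·1  f→[1+625]=626
d|24:{24,12,8,6,4,3,2,1}  Σf=331776+20736+4096+1296+256+81+16+1=358258
d|26:{26,13,2,1}  Σf=456976+28561+16+1=485554
n=33: 1·33 3·11 11·3 33·1  f→[1+81+14641+1185921]=1200644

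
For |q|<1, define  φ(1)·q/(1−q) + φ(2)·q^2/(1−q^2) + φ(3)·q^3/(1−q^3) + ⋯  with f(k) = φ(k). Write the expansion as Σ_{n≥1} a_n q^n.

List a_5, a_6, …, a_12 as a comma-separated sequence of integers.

d|5:{5,1}  Σφ=4+1=5
d|6:{6,3,2,1}  Σφ=2+2+1+1=6
n=7: 7·1 1·7  φ→[6+1]=7
n=8: 1·8 2·4 4·2 8·1  φ→[1+1+2+4]=8
n=9: 1·9 3·3 9·1  φ→[1+2+6]=9
d|10:{10,5,2,1}  Σφ=4+4+1+1=10
q^11  k|11↦φ(k): 11:10 1:1  a_11=11
[q^12] φ(1)=1,φ(2)=1,φ(3)=2,φ(4)=2,φ(6)=2,φ(12)=4 ⇒ 12

5, 6, 7, 8, 9, 10, 11, 12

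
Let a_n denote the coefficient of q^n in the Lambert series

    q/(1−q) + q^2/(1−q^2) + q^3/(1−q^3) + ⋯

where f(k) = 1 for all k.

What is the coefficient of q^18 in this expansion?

q^18  k|18↦f(k): 1:1 2:1 3:1 6:1 9:1 18:1  a_18=6

a_18 = 6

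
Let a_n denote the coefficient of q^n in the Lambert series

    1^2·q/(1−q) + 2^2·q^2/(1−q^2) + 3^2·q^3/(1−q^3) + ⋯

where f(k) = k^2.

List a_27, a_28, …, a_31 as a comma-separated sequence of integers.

n=27: 27·1 9·3 3·9 1·27  f→[729+81+9+1]=820
d|28:{28,14,7,4,2,1}  Σf=784+196+49+16+4+1=1050
d|29:{1,29}  Σf=1+841=842
q^30  k|30↦f(k): 1:1 2:4 3:9 5:25 6:36 10:100 15:225 30:900  a_30=1300
[q^31] f(31)=961,f(1)=1 ⇒ 962

820, 1050, 842, 1300, 962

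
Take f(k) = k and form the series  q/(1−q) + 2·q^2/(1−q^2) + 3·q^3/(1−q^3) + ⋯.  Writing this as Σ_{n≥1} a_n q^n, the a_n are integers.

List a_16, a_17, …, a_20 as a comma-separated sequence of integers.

31, 18, 39, 20, 42

d|16:{16,8,4,2,1}  Σf=16+8+4+2+1=31
n=17: 1·17 17·1  f→[1+17]=18
[q^18] f(1)=1,f(2)=2,f(3)=3,f(6)=6,f(9)=9,f(18)=18 ⇒ 39
q^19  k|19↦f(k): 1:1 19:19  a_19=20
q^20  k|20↦f(k): 20:20 10:10 5:5 4:4 2:2 1:1  a_20=42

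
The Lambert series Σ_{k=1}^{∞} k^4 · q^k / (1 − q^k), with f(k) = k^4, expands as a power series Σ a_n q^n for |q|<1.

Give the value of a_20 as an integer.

d|20:{20,10,5,4,2,1}  Σf=160000+10000+625+256+16+1=170898

a_20 = 170898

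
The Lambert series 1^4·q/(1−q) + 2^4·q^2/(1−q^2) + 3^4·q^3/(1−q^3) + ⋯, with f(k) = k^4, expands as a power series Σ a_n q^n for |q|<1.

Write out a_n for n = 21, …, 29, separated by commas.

n=21: 1·21 3·7 7·3 21·1  f→[1+81+2401+194481]=196964
[q^22] f(22)=234256,f(11)=14641,f(2)=16,f(1)=1 ⇒ 248914
d|23:{1,23}  Σf=1+279841=279842
q^24  k|24↦f(k): 24:331776 12:20736 8:4096 6:1296 4:256 3:81 2:16 1:1  a_24=358258
n=25: 25·1 5·5 1·25  f→[390625+625+1]=391251
d|26:{26,13,2,1}  Σf=456976+28561+16+1=485554
d|27:{1,3,9,27}  Σf=1+81+6561+531441=538084
d|28:{28,14,7,4,2,1}  Σf=614656+38416+2401+256+16+1=655746
d|29:{29,1}  Σf=707281+1=707282

196964, 248914, 279842, 358258, 391251, 485554, 538084, 655746, 707282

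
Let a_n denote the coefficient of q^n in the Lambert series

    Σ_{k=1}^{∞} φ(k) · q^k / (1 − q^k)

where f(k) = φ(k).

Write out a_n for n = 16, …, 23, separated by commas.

[q^16] φ(1)=1,φ(2)=1,φ(4)=2,φ(8)=4,φ(16)=8 ⇒ 16
[q^17] φ(1)=1,φ(17)=16 ⇒ 17
d|18:{1,2,3,6,9,18}  Σφ=1+1+2+2+6+6=18
n=19: 19·1 1·19  φ→[18+1]=19
d|20:{20,10,5,4,2,1}  Σφ=8+4+4+2+1+1=20
[q^21] φ(1)=1,φ(3)=2,φ(7)=6,φ(21)=12 ⇒ 21
n=22: 1·22 2·11 11·2 22·1  φ→[1+1+10+10]=22
n=23: 1·23 23·1  φ→[1+22]=23

16, 17, 18, 19, 20, 21, 22, 23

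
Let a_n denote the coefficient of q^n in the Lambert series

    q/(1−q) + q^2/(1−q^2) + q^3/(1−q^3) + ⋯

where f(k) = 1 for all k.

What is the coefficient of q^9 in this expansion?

a_9 = 3

q^9  k|9↦f(k): 9:1 3:1 1:1  a_9=3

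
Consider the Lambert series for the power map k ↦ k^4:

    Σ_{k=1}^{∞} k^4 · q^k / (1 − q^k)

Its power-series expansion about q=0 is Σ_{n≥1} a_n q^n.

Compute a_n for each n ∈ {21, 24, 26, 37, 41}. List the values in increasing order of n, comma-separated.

196964, 358258, 485554, 1874162, 2825762

d|21:{1,3,7,21}  Σf=1+81+2401+194481=196964
q^24  k|24↦f(k): 1:1 2:16 3:81 4:256 6:1296 8:4096 12:20736 24:331776  a_24=358258
d|26:{26,13,2,1}  Σf=456976+28561+16+1=485554
[q^37] f(37)=1874161,f(1)=1 ⇒ 1874162
[q^41] f(1)=1,f(41)=2825761 ⇒ 2825762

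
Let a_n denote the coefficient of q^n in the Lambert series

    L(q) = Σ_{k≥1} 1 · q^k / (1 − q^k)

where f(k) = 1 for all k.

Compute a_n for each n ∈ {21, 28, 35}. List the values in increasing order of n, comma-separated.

d|21:{1,3,7,21}  Σf=1+1+1+1=4
q^28  k|28↦f(k): 1:1 2:1 4:1 7:1 14:1 28:1  a_28=6
[q^35] f(1)=1,f(5)=1,f(7)=1,f(35)=1 ⇒ 4

4, 6, 4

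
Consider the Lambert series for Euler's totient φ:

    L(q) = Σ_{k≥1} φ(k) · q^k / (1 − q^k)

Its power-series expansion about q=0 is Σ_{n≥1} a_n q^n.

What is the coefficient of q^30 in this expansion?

n=30: 1·30 2·15 3·10 5·6 6·5 10·3 15·2 30·1  φ→[1+1+2+4+2+4+8+8]=30

a_30 = 30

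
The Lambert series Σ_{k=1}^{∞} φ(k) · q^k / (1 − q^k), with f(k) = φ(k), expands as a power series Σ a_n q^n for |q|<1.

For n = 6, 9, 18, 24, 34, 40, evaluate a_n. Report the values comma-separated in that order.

n=6: 6·1 3·2 2·3 1·6  φ→[2+2+1+1]=6
n=9: 9·1 3·3 1·9  φ→[6+2+1]=9
d|18:{1,2,3,6,9,18}  Σφ=1+1+2+2+6+6=18
[q^24] φ(24)=8,φ(12)=4,φ(8)=4,φ(6)=2,φ(4)=2,φ(3)=2,φ(2)=1,φ(1)=1 ⇒ 24
q^34  k|34↦φ(k): 1:1 2:1 17:16 34:16  a_34=34
n=40: 1·40 2·20 4·10 5·8 8·5 10·4 20·2 40·1  φ→[1+1+2+4+4+4+8+16]=40

6, 9, 18, 24, 34, 40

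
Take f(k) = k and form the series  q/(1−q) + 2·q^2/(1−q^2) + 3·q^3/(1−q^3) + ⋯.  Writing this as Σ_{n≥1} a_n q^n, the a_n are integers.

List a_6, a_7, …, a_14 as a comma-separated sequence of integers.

12, 8, 15, 13, 18, 12, 28, 14, 24

[q^6] f(1)=1,f(2)=2,f(3)=3,f(6)=6 ⇒ 12
[q^7] f(7)=7,f(1)=1 ⇒ 8
d|8:{1,2,4,8}  Σf=1+2+4+8=15
[q^9] f(9)=9,f(3)=3,f(1)=1 ⇒ 13
[q^10] f(1)=1,f(2)=2,f(5)=5,f(10)=10 ⇒ 18
[q^11] f(1)=1,f(11)=11 ⇒ 12
d|12:{1,2,3,4,6,12}  Σf=1+2+3+4+6+12=28
q^13  k|13↦f(k): 13:13 1:1  a_13=14
q^14  k|14↦f(k): 1:1 2:2 7:7 14:14  a_14=24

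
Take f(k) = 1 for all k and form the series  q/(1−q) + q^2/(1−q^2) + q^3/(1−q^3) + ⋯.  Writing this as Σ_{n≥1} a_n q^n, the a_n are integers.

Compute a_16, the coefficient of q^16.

d|16:{16,8,4,2,1}  Σf=1+1+1+1+1=5

a_16 = 5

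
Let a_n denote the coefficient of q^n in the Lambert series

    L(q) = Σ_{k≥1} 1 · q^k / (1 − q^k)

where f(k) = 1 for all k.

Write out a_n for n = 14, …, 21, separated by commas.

4, 4, 5, 2, 6, 2, 6, 4

[q^14] f(14)=1,f(7)=1,f(2)=1,f(1)=1 ⇒ 4
d|15:{15,5,3,1}  Σf=1+1+1+1=4
d|16:{1,2,4,8,16}  Σf=1+1+1+1+1=5
d|17:{17,1}  Σf=1+1=2
q^18  k|18↦f(k): 18:1 9:1 6:1 3:1 2:1 1:1  a_18=6
[q^19] f(1)=1,f(19)=1 ⇒ 2
n=20: 20·1 10·2 5·4 4·5 2·10 1·20  f→[1+1+1+1+1+1]=6
n=21: 1·21 3·7 7·3 21·1  f→[1+1+1+1]=4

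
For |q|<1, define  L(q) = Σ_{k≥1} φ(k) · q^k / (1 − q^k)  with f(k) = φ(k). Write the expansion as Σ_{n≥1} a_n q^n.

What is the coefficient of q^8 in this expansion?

n=8: 1·8 2·4 4·2 8·1  φ→[1+1+2+4]=8

a_8 = 8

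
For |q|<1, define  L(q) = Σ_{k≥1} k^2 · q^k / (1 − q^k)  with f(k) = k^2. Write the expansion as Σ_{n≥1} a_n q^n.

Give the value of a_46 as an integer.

q^46  k|46↦f(k): 1:1 2:4 23:529 46:2116  a_46=2650

a_46 = 2650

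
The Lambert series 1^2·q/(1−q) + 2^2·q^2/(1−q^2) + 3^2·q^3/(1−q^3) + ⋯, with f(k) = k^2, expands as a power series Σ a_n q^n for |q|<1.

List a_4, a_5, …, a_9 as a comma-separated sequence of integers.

21, 26, 50, 50, 85, 91

q^4  k|4↦f(k): 1:1 2:4 4:16  a_4=21
d|5:{1,5}  Σf=1+25=26
[q^6] f(1)=1,f(2)=4,f(3)=9,f(6)=36 ⇒ 50
n=7: 1·7 7·1  f→[1+49]=50
[q^8] f(8)=64,f(4)=16,f(2)=4,f(1)=1 ⇒ 85
[q^9] f(9)=81,f(3)=9,f(1)=1 ⇒ 91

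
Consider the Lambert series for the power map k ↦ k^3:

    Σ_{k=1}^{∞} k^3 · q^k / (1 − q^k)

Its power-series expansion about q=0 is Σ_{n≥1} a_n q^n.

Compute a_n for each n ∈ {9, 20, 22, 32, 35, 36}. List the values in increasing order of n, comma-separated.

q^9  k|9↦f(k): 1:1 3:27 9:729  a_9=757
d|20:{1,2,4,5,10,20}  Σf=1+8+64+125+1000+8000=9198
n=22: 22·1 11·2 2·11 1·22  f→[10648+1331+8+1]=11988
[q^32] f(1)=1,f(2)=8,f(4)=64,f(8)=512,f(16)=4096,f(32)=32768 ⇒ 37449
[q^35] f(35)=42875,f(7)=343,f(5)=125,f(1)=1 ⇒ 43344
n=36: 1·36 2·18 3·12 4·9 6·6 9·4 12·3 18·2 36·1  f→[1+8+27+64+216+729+1728+5832+46656]=55261

757, 9198, 11988, 37449, 43344, 55261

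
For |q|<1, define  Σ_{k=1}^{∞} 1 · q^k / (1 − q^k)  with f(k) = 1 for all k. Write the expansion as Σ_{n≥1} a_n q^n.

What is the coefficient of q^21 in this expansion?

n=21: 21·1 7·3 3·7 1·21  f→[1+1+1+1]=4

a_21 = 4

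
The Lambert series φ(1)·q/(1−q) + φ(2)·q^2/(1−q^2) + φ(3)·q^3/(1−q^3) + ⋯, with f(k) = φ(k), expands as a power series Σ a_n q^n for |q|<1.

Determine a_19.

q^19  k|19↦φ(k): 1:1 19:18  a_19=19

a_19 = 19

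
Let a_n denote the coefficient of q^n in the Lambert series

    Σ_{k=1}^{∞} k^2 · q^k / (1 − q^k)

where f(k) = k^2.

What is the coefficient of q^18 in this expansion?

a_18 = 455

d|18:{1,2,3,6,9,18}  Σf=1+4+9+36+81+324=455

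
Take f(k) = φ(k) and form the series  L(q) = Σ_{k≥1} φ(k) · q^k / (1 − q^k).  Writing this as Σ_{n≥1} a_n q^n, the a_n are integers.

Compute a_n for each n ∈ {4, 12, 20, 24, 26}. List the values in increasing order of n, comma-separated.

[q^4] φ(4)=2,φ(2)=1,φ(1)=1 ⇒ 4
q^12  k|12↦φ(k): 1:1 2:1 3:2 4:2 6:2 12:4  a_12=12
q^20  k|20↦φ(k): 1:1 2:1 4:2 5:4 10:4 20:8  a_20=20
[q^24] φ(1)=1,φ(2)=1,φ(3)=2,φ(4)=2,φ(6)=2,φ(8)=4,φ(12)=4,φ(24)=8 ⇒ 24
d|26:{26,13,2,1}  Σφ=12+12+1+1=26

4, 12, 20, 24, 26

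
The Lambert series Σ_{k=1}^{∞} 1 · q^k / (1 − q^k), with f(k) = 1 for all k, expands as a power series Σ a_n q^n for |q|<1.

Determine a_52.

[q^52] f(52)=1,f(26)=1,f(13)=1,f(4)=1,f(2)=1,f(1)=1 ⇒ 6

a_52 = 6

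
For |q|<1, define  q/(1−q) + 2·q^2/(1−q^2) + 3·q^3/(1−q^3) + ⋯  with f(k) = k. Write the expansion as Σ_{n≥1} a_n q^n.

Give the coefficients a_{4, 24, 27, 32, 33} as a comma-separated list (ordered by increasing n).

7, 60, 40, 63, 48

[q^4] f(1)=1,f(2)=2,f(4)=4 ⇒ 7
[q^24] f(24)=24,f(12)=12,f(8)=8,f(6)=6,f(4)=4,f(3)=3,f(2)=2,f(1)=1 ⇒ 60
q^27  k|27↦f(k): 1:1 3:3 9:9 27:27  a_27=40
n=32: 1·32 2·16 4·8 8·4 16·2 32·1  f→[1+2+4+8+16+32]=63
d|33:{1,3,11,33}  Σf=1+3+11+33=48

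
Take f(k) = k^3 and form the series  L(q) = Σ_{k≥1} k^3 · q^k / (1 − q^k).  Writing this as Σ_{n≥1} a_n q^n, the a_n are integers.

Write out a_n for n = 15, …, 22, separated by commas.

n=15: 1·15 3·5 5·3 15·1  f→[1+27+125+3375]=3528
[q^16] f(1)=1,f(2)=8,f(4)=64,f(8)=512,f(16)=4096 ⇒ 4681
[q^17] f(17)=4913,f(1)=1 ⇒ 4914
n=18: 18·1 9·2 6·3 3·6 2·9 1·18  f→[5832+729+216+27+8+1]=6813
[q^19] f(1)=1,f(19)=6859 ⇒ 6860
n=20: 20·1 10·2 5·4 4·5 2·10 1·20  f→[8000+1000+125+64+8+1]=9198
q^21  k|21↦f(k): 21:9261 7:343 3:27 1:1  a_21=9632
d|22:{22,11,2,1}  Σf=10648+1331+8+1=11988

3528, 4681, 4914, 6813, 6860, 9198, 9632, 11988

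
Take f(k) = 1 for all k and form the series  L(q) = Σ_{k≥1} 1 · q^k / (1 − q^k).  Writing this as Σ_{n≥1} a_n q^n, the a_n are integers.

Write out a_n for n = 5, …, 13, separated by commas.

2, 4, 2, 4, 3, 4, 2, 6, 2

d|5:{1,5}  Σf=1+1=2
[q^6] f(6)=1,f(3)=1,f(2)=1,f(1)=1 ⇒ 4
n=7: 1·7 7·1  f→[1+1]=2
q^8  k|8↦f(k): 1:1 2:1 4:1 8:1  a_8=4
n=9: 9·1 3·3 1·9  f→[1+1+1]=3
d|10:{1,2,5,10}  Σf=1+1+1+1=4
[q^11] f(11)=1,f(1)=1 ⇒ 2
n=12: 1·12 2·6 3·4 4·3 6·2 12·1  f→[1+1+1+1+1+1]=6
q^13  k|13↦f(k): 13:1 1:1  a_13=2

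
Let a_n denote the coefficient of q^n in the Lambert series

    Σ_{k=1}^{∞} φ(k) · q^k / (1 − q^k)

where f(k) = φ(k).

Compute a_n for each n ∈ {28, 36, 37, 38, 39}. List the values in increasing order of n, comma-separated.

n=28: 28·1 14·2 7·4 4·7 2·14 1·28  φ→[12+6+6+2+1+1]=28
d|36:{36,18,12,9,6,4,3,2,1}  Σφ=12+6+4+6+2+2+2+1+1=36
[q^37] φ(1)=1,φ(37)=36 ⇒ 37
d|38:{38,19,2,1}  Σφ=18+18+1+1=38
n=39: 1·39 3·13 13·3 39·1  φ→[1+2+12+24]=39

28, 36, 37, 38, 39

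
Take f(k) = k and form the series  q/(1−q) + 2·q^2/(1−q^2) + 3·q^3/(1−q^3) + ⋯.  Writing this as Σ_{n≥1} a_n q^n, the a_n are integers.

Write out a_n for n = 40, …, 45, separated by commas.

90, 42, 96, 44, 84, 78

d|40:{40,20,10,8,5,4,2,1}  Σf=40+20+10+8+5+4+2+1=90
[q^41] f(1)=1,f(41)=41 ⇒ 42
[q^42] f(42)=42,f(21)=21,f(14)=14,f(7)=7,f(6)=6,f(3)=3,f(2)=2,f(1)=1 ⇒ 96
d|43:{1,43}  Σf=1+43=44
d|44:{1,2,4,11,22,44}  Σf=1+2+4+11+22+44=84
[q^45] f(1)=1,f(3)=3,f(5)=5,f(9)=9,f(15)=15,f(45)=45 ⇒ 78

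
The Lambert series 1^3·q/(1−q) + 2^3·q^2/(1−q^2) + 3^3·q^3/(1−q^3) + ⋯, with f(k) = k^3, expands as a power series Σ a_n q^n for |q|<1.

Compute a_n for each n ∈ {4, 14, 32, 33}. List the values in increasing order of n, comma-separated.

n=4: 4·1 2·2 1·4  f→[64+8+1]=73
q^14  k|14↦f(k): 1:1 2:8 7:343 14:2744  a_14=3096
n=32: 32·1 16·2 8·4 4·8 2·16 1·32  f→[32768+4096+512+64+8+1]=37449
[q^33] f(1)=1,f(3)=27,f(11)=1331,f(33)=35937 ⇒ 37296

73, 3096, 37449, 37296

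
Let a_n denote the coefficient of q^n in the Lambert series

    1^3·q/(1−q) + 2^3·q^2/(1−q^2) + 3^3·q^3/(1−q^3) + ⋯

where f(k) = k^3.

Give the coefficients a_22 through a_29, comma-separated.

q^22  k|22↦f(k): 1:1 2:8 11:1331 22:10648  a_22=11988
n=23: 23·1 1·23  f→[12167+1]=12168
n=24: 1·24 2·12 3·8 4·6 6·4 8·3 12·2 24·1  f→[1+8+27+64+216+512+1728+13824]=16380
[q^25] f(25)=15625,f(5)=125,f(1)=1 ⇒ 15751
d|26:{26,13,2,1}  Σf=17576+2197+8+1=19782
[q^27] f(1)=1,f(3)=27,f(9)=729,f(27)=19683 ⇒ 20440
d|28:{1,2,4,7,14,28}  Σf=1+8+64+343+2744+21952=25112
n=29: 1·29 29·1  f→[1+24389]=24390

11988, 12168, 16380, 15751, 19782, 20440, 25112, 24390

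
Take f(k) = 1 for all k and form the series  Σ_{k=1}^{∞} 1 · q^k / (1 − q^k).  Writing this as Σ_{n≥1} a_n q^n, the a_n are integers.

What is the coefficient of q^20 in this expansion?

a_20 = 6

d|20:{1,2,4,5,10,20}  Σf=1+1+1+1+1+1=6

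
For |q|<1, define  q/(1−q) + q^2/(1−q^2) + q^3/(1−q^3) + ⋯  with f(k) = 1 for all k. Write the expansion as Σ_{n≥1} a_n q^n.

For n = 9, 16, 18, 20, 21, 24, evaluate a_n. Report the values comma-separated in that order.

3, 5, 6, 6, 4, 8

q^9  k|9↦f(k): 9:1 3:1 1:1  a_9=3
[q^16] f(1)=1,f(2)=1,f(4)=1,f(8)=1,f(16)=1 ⇒ 5
q^18  k|18↦f(k): 18:1 9:1 6:1 3:1 2:1 1:1  a_18=6
[q^20] f(20)=1,f(10)=1,f(5)=1,f(4)=1,f(2)=1,f(1)=1 ⇒ 6
[q^21] f(1)=1,f(3)=1,f(7)=1,f(21)=1 ⇒ 4
d|24:{1,2,3,4,6,8,12,24}  Σf=1+1+1+1+1+1+1+1=8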